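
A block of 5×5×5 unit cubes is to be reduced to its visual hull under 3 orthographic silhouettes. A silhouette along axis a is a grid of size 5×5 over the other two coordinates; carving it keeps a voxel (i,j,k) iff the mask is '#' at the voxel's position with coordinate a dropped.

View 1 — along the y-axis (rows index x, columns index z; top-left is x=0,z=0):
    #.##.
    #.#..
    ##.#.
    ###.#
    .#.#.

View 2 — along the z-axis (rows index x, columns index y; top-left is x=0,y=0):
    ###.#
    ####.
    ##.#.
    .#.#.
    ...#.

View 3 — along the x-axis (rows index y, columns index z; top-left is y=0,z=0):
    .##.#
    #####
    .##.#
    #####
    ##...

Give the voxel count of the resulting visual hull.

29 voxels

full grid |V| = 125
[1] y-view keeps 14 columns → grid now 70
[2] z-view keeps 14 columns → grid now 39
[3] x-view keeps 18 columns → grid now 29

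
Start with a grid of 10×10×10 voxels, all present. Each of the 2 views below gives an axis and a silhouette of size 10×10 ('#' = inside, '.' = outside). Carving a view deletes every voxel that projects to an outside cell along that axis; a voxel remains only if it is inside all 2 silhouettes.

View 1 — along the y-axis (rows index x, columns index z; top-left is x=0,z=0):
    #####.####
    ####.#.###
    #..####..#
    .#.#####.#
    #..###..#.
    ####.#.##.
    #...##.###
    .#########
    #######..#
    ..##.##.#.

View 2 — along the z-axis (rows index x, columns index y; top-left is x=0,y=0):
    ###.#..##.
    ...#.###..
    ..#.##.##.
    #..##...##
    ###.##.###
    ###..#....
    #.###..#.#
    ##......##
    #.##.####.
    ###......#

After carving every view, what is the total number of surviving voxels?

full grid |V| = 1000
  1. axis=1 (XZ plane), |mask|=70  ⇒  voxels=700
  2. axis=2 (XY plane), |mask|=53  ⇒  voxels=367

voxel count = 367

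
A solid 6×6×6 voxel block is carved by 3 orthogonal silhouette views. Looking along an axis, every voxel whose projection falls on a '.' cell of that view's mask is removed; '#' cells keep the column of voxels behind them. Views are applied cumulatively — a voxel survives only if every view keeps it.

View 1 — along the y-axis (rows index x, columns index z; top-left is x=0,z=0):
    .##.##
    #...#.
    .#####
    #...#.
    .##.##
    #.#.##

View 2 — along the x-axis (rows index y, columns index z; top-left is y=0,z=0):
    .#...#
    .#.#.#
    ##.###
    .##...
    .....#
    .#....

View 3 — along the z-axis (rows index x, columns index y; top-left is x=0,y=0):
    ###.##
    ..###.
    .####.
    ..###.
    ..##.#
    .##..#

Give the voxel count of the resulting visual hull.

voxel count = 33

full grid |V| = 216
carve view 1 (along y, XZ-mask fill 21/36): 126 voxels remain
carve view 2 (along x, YZ-mask fill 14/36): 46 voxels remain
carve view 3 (along z, XY-mask fill 21/36): 33 voxels remain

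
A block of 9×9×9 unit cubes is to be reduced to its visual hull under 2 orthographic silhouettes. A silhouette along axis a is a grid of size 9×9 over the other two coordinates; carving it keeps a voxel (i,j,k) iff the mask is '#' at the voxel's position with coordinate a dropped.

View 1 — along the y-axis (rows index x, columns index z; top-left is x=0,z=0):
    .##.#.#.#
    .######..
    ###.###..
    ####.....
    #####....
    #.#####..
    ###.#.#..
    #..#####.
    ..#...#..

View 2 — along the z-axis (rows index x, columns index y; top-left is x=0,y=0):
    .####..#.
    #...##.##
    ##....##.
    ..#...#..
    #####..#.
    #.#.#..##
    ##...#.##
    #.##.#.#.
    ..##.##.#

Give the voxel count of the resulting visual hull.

|visual hull| = 212

full grid |V| = 729
after view 1 [y-axis, 45 of 81 cells solid] → remaining = 405
after view 2 [z-axis, 42 of 81 cells solid] → remaining = 212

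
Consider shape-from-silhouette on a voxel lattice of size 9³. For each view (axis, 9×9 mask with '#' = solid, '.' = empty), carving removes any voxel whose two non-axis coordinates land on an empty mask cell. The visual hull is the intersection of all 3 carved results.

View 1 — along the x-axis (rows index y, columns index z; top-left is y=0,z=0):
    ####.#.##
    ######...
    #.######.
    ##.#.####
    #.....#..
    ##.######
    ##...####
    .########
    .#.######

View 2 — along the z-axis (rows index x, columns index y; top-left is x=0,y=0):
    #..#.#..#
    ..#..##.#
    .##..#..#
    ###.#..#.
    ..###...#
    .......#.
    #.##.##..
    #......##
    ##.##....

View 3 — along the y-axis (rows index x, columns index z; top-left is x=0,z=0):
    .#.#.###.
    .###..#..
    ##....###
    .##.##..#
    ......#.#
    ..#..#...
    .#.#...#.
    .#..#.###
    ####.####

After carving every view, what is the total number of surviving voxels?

voxel count = 115

start: 9×9×9 = 729 voxels
step 1: project along x, AND mask (58/81) → |grid| = 522
step 2: project along z, AND mask (34/81) → |grid| = 225
step 3: project along y, AND mask (39/81) → |grid| = 115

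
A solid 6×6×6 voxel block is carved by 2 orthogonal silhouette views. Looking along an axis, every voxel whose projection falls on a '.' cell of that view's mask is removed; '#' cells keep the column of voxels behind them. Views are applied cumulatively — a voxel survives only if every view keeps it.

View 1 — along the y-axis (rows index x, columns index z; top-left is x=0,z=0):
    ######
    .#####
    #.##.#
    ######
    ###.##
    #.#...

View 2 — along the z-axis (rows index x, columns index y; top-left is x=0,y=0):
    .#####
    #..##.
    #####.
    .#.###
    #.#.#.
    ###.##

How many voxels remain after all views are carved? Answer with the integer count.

full grid |V| = 216
after view 1 [y-axis, 28 of 36 cells solid] → remaining = 168
after view 2 [z-axis, 25 of 36 cells solid] → remaining = 114

voxel count = 114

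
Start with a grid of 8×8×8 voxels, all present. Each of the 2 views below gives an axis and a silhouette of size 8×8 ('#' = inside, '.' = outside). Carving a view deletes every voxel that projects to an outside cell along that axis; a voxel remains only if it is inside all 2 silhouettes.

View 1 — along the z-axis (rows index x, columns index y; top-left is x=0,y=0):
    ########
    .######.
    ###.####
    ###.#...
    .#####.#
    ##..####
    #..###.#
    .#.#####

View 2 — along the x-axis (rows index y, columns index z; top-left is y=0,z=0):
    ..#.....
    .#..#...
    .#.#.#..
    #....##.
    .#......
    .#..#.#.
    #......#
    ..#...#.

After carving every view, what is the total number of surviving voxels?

initial block: 8^3 = 512
carve view 1 (along z, XY-mask fill 48/64): 384 voxels remain
carve view 2 (along x, YZ-mask fill 17/64): 100 voxels remain

remaining voxels: 100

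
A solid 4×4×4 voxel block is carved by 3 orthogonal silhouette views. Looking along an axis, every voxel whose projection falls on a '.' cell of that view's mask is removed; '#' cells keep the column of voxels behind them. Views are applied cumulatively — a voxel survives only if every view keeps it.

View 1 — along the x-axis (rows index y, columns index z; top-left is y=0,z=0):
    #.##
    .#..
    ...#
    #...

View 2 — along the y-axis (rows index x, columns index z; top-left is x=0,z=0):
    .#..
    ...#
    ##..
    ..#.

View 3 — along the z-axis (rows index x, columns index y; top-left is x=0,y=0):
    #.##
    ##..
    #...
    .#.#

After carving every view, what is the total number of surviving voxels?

initial block: 4^3 = 64
[1] x-view keeps 6 columns → grid now 24
[2] y-view keeps 5 columns → grid now 7
[3] z-view keeps 8 columns → grid now 2

voxel count = 2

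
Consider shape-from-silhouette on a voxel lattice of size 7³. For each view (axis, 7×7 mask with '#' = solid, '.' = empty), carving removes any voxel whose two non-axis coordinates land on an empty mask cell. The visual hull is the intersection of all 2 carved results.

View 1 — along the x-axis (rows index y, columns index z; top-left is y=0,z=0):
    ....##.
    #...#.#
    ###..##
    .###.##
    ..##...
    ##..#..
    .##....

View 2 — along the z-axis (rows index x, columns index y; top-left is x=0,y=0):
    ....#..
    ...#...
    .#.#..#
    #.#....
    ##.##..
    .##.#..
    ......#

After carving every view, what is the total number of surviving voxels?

before carving: 343 voxels (7×7×7)
V1 x: intersect with YZ mask (22 set) -- 154 left
V2 z: intersect with XY mask (15 set) -- 48 left

48 voxels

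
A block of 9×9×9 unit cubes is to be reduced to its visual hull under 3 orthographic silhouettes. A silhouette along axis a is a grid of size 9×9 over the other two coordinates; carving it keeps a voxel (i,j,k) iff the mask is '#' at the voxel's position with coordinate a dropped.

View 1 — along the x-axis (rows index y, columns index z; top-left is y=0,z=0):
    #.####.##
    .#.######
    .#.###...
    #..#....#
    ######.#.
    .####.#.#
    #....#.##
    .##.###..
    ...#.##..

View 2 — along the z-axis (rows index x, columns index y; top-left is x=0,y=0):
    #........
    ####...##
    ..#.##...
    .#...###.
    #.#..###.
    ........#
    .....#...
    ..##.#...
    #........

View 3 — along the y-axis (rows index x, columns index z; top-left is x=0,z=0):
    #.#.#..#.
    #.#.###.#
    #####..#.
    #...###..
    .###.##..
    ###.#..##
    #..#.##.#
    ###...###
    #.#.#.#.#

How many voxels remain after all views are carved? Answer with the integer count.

voxel count = 75

initial block: 9^3 = 729
V1 x: intersect with YZ mask (46 set) -- 414 left
V2 z: intersect with XY mask (25 set) -- 130 left
V3 y: intersect with XZ mask (47 set) -- 75 left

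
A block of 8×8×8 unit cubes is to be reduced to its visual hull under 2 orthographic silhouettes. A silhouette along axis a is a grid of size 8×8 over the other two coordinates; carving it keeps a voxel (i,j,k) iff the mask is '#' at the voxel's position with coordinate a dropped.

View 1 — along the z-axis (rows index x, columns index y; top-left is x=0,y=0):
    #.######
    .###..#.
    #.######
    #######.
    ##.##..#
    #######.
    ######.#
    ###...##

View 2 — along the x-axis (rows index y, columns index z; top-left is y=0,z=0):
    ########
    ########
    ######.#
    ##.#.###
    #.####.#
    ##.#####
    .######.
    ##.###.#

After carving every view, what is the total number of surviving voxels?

remaining voxels: 332

full grid |V| = 512
step 1: project along z, AND mask (49/64) → |grid| = 392
step 2: project along x, AND mask (54/64) → |grid| = 332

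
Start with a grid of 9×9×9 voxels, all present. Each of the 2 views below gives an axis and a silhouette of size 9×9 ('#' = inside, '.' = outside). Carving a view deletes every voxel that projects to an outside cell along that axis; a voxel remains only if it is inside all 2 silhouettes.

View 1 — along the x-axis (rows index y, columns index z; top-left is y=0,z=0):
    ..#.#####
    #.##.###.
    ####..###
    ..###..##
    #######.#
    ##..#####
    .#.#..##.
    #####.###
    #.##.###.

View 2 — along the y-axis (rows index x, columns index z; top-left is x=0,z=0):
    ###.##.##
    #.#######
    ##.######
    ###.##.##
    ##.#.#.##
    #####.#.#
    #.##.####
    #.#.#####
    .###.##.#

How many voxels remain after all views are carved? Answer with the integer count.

full grid |V| = 729
carve view 1 (along x, YZ-mask fill 57/81): 513 voxels remain
carve view 2 (along y, XZ-mask fill 63/81): 397 voxels remain

remaining voxels: 397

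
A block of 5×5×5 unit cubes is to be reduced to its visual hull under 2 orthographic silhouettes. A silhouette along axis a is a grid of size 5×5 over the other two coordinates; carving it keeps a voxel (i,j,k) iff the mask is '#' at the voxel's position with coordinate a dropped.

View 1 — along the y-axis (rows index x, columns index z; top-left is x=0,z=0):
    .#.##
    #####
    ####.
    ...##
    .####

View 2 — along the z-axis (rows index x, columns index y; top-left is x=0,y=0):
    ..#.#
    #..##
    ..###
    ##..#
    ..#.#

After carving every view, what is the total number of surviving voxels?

|visual hull| = 47

before carving: 125 voxels (5×5×5)
carve view 1 (along y, XZ-mask fill 18/25): 90 voxels remain
carve view 2 (along z, XY-mask fill 13/25): 47 voxels remain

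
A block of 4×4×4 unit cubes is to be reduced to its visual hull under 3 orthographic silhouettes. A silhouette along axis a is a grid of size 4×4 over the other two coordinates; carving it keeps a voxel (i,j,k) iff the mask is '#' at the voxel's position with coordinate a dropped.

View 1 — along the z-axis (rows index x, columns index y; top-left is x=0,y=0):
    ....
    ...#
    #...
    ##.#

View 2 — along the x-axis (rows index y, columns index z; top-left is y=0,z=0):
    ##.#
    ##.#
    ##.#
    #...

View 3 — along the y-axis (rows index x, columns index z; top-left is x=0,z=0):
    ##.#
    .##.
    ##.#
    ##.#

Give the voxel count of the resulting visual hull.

start: 4×4×4 = 64 voxels
  1. axis=2 (XY plane), |mask|=5  ⇒  voxels=20
  2. axis=0 (YZ plane), |mask|=10  ⇒  voxels=11
  3. axis=1 (XZ plane), |mask|=11  ⇒  voxels=10

voxel count = 10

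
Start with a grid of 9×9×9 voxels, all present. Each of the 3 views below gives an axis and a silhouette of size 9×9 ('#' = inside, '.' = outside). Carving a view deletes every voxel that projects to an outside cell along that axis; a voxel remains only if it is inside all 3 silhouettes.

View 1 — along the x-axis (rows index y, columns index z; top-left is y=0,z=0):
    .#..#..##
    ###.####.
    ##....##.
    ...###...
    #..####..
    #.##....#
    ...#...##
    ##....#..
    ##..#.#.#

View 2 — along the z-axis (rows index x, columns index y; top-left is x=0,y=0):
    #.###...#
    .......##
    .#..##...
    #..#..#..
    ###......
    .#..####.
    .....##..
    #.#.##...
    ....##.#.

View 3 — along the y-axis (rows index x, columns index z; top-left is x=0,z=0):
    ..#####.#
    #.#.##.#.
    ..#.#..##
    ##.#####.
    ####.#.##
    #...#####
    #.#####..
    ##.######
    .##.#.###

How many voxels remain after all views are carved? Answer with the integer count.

|visual hull| = 82

full grid |V| = 729
carve view 1 (along x, YZ-mask fill 38/81): 342 voxels remain
carve view 2 (along z, XY-mask fill 30/81): 128 voxels remain
carve view 3 (along y, XZ-mask fill 55/81): 82 voxels remain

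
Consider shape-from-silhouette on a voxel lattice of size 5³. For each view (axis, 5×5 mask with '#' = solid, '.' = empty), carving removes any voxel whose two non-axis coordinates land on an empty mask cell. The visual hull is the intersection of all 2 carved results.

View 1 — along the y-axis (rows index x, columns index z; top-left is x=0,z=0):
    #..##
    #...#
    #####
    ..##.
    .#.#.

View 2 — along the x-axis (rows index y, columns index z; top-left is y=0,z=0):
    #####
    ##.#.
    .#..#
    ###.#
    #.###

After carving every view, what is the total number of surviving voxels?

before carving: 125 voxels (5×5×5)
step 1: project along y, AND mask (14/25) → |grid| = 70
step 2: project along x, AND mask (18/25) → |grid| = 50

|visual hull| = 50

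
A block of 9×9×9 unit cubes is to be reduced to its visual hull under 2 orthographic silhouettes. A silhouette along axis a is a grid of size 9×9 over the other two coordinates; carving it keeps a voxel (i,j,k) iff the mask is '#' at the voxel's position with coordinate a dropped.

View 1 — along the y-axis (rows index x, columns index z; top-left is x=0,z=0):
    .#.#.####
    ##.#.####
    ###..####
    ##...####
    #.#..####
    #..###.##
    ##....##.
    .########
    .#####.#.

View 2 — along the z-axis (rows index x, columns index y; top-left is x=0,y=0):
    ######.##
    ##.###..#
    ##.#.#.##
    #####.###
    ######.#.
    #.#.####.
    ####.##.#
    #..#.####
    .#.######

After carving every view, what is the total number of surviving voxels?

376 voxels

full grid |V| = 729
step 1: project along y, AND mask (56/81) → |grid| = 504
step 2: project along z, AND mask (61/81) → |grid| = 376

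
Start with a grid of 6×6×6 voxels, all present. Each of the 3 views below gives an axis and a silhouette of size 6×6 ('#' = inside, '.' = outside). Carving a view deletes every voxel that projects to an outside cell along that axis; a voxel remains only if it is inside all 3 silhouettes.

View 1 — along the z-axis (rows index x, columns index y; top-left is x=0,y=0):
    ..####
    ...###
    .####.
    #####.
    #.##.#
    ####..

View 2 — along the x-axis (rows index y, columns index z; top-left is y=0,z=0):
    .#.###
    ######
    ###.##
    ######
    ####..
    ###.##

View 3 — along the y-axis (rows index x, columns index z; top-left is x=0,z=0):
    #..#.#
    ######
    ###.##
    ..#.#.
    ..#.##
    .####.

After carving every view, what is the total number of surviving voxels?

before carving: 216 voxels (6×6×6)
  1. axis=2 (XY plane), |mask|=24  ⇒  voxels=144
  2. axis=0 (YZ plane), |mask|=30  ⇒  voxels=122
  3. axis=1 (XZ plane), |mask|=23  ⇒  voxels=75

|visual hull| = 75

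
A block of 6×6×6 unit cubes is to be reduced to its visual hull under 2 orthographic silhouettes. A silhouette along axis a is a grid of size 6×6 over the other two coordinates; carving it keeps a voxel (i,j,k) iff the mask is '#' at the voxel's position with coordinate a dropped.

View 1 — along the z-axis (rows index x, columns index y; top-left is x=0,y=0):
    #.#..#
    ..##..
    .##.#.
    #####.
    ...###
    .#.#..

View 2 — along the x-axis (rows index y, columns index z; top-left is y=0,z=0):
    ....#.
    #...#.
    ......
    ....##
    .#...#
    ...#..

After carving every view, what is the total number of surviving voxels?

start: 6×6×6 = 216 voxels
[1] z-view keeps 18 columns → grid now 108
[2] x-view keeps 8 columns → grid now 24

remaining voxels: 24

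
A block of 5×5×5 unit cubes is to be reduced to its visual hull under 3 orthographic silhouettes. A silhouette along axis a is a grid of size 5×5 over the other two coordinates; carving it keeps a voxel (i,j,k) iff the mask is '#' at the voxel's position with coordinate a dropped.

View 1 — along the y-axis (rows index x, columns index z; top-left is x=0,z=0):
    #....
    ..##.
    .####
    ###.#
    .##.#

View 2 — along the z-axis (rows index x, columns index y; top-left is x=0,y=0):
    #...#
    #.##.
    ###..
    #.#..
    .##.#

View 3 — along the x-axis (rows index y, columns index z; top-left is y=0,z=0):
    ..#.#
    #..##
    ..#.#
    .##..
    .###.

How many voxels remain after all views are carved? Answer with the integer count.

start: 5×5×5 = 125 voxels
  1. axis=1 (XZ plane), |mask|=14  ⇒  voxels=70
  2. axis=2 (XY plane), |mask|=13  ⇒  voxels=37
  3. axis=0 (YZ plane), |mask|=12  ⇒  voxels=18

|visual hull| = 18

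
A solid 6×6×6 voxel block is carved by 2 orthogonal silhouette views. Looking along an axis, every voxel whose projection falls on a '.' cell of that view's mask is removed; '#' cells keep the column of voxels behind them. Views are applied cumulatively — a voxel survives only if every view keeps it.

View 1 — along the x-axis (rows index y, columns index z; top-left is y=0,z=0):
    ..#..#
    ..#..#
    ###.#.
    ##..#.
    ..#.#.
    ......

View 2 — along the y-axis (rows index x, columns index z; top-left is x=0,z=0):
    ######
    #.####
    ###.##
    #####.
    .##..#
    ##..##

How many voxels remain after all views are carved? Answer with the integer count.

start: 6×6×6 = 216 voxels
carve view 1 (along x, YZ-mask fill 13/36): 78 voxels remain
carve view 2 (along y, XZ-mask fill 28/36): 65 voxels remain

65 voxels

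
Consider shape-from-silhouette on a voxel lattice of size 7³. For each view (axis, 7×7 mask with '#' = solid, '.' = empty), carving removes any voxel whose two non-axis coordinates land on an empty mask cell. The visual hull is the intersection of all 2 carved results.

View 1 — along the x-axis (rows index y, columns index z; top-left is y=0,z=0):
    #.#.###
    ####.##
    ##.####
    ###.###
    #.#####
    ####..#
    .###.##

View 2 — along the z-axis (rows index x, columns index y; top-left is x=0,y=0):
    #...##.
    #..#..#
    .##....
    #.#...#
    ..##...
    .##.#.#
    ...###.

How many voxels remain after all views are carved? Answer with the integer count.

start: 7×7×7 = 343 voxels
step 1: project along x, AND mask (39/49) → |grid| = 273
step 2: project along z, AND mask (20/49) → |grid| = 112

|visual hull| = 112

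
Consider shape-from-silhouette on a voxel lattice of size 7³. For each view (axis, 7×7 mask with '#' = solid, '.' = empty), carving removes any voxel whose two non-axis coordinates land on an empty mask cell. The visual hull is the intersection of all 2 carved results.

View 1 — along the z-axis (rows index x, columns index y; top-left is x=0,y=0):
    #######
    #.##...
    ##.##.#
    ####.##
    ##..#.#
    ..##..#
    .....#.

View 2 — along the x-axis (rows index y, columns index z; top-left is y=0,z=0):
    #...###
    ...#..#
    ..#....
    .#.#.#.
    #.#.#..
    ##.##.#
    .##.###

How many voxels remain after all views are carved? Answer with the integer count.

|visual hull| = 96

start: 7×7×7 = 343 voxels
  1. axis=2 (XY plane), |mask|=29  ⇒  voxels=203
  2. axis=0 (YZ plane), |mask|=23  ⇒  voxels=96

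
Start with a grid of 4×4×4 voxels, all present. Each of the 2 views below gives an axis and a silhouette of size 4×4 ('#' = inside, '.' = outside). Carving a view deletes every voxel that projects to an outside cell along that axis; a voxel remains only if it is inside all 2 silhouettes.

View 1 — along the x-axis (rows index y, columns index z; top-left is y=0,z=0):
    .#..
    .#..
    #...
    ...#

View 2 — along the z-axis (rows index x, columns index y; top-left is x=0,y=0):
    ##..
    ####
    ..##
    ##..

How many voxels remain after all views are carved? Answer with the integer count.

start: 4×4×4 = 64 voxels
step 1: project along x, AND mask (4/16) → |grid| = 16
step 2: project along z, AND mask (10/16) → |grid| = 10

|visual hull| = 10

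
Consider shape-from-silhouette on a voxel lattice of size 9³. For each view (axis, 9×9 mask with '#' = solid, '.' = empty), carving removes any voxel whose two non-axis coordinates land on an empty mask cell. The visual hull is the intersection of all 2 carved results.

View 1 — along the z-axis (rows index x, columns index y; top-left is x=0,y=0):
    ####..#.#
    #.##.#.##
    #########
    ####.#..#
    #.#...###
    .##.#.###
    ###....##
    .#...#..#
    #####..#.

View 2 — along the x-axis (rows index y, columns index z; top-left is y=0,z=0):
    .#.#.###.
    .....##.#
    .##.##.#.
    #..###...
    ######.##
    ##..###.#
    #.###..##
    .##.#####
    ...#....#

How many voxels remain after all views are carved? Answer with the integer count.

initial block: 9^3 = 729
[1] z-view keeps 52 columns → grid now 468
[2] x-view keeps 46 columns → grid now 246

246 voxels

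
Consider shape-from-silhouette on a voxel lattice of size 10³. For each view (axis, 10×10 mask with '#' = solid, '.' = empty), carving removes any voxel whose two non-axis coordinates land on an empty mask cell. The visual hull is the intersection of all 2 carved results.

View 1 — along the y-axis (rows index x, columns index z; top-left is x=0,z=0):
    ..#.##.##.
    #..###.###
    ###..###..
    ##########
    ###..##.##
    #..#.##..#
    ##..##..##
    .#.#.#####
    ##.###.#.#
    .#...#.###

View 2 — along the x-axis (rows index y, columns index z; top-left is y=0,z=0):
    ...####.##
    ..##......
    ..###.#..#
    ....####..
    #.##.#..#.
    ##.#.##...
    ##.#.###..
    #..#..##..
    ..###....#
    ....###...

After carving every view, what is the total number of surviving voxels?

start: 10×10×10 = 1000 voxels
V1 y: intersect with XZ mask (65 set) -- 650 left
V2 x: intersect with YZ mask (44 set) -- 277 left

277 voxels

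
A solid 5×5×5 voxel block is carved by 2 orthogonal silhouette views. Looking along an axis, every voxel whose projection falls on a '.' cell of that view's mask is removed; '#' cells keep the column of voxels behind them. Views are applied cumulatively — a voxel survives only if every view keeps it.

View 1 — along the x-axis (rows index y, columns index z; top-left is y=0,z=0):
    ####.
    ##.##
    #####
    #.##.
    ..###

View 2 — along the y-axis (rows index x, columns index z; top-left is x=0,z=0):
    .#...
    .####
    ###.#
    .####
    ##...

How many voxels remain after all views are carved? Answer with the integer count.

full grid |V| = 125
step 1: project along x, AND mask (19/25) → |grid| = 95
step 2: project along y, AND mask (15/25) → |grid| = 54

54 voxels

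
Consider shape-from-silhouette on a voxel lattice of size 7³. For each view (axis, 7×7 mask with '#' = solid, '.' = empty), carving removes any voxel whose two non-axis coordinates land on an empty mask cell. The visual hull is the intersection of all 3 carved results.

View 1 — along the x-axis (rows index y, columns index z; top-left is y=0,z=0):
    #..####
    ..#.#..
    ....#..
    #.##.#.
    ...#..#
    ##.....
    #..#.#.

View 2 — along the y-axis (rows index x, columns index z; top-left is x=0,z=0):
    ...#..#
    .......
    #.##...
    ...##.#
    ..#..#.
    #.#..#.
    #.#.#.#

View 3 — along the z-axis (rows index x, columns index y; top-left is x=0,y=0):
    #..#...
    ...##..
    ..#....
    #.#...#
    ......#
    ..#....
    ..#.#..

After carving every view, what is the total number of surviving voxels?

remaining voxels: 11

full grid |V| = 343
after view 1 [x-axis, 19 of 49 cells solid] → remaining = 133
after view 2 [y-axis, 17 of 49 cells solid] → remaining = 50
after view 3 [z-axis, 12 of 49 cells solid] → remaining = 11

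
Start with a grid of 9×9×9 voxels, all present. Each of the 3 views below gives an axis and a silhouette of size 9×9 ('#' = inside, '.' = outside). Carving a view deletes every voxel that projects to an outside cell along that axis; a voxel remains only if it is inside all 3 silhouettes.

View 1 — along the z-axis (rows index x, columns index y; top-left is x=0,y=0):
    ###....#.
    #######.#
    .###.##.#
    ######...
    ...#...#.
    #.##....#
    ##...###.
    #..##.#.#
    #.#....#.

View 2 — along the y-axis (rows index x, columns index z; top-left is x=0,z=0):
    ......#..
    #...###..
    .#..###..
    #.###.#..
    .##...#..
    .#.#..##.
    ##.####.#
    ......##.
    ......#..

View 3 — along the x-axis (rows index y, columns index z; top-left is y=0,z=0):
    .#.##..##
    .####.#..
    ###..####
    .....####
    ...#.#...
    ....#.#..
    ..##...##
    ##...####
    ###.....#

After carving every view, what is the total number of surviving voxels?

|visual hull| = 74

before carving: 729 voxels (9×9×9)
  1. axis=2 (XY plane), |mask|=43  ⇒  voxels=387
  2. axis=1 (XZ plane), |mask|=31  ⇒  voxels=160
  3. axis=0 (YZ plane), |mask|=39  ⇒  voxels=74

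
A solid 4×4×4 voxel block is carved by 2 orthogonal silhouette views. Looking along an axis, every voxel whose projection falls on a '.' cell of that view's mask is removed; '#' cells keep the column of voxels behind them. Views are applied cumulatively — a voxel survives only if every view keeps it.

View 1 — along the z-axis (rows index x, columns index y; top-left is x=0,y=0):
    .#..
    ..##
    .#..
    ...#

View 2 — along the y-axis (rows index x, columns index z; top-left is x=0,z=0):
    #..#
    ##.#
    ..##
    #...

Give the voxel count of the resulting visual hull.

11 voxels

initial block: 4^3 = 64
[1] z-view keeps 5 columns → grid now 20
[2] y-view keeps 8 columns → grid now 11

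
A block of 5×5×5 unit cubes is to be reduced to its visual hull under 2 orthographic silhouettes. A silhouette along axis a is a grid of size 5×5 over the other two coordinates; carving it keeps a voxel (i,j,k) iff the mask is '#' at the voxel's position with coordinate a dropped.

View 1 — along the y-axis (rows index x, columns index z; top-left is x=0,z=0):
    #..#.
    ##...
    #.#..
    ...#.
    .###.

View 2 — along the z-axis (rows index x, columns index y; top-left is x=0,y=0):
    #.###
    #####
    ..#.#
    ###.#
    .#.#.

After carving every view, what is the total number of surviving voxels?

initial block: 5^3 = 125
V1 y: intersect with XZ mask (10 set) -- 50 left
V2 z: intersect with XY mask (17 set) -- 32 left

32 voxels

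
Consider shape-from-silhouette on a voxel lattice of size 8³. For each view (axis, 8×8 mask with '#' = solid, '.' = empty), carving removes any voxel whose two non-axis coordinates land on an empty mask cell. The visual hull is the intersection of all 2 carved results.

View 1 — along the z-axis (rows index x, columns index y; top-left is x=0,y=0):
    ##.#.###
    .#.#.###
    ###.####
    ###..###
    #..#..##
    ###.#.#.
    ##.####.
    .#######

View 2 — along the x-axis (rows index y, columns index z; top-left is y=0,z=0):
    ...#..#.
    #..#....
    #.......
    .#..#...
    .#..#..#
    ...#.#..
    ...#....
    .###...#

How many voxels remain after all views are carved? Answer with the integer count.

initial block: 8^3 = 512
after view 1 [z-axis, 46 of 64 cells solid] → remaining = 368
after view 2 [x-axis, 17 of 64 cells solid] → remaining = 96

96 voxels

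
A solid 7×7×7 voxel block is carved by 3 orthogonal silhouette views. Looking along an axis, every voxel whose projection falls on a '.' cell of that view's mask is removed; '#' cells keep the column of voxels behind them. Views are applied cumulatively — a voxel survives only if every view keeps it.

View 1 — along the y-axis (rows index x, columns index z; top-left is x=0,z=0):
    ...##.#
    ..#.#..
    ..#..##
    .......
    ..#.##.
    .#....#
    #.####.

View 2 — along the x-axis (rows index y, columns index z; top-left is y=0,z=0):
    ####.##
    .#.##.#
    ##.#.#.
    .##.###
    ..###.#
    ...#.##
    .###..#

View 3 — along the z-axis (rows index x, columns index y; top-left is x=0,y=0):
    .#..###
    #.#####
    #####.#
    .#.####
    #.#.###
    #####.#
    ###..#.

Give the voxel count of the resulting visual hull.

56 voxels

initial block: 7^3 = 343
V1 y: intersect with XZ mask (18 set) -- 126 left
V2 x: intersect with YZ mask (30 set) -- 77 left
V3 z: intersect with XY mask (36 set) -- 56 left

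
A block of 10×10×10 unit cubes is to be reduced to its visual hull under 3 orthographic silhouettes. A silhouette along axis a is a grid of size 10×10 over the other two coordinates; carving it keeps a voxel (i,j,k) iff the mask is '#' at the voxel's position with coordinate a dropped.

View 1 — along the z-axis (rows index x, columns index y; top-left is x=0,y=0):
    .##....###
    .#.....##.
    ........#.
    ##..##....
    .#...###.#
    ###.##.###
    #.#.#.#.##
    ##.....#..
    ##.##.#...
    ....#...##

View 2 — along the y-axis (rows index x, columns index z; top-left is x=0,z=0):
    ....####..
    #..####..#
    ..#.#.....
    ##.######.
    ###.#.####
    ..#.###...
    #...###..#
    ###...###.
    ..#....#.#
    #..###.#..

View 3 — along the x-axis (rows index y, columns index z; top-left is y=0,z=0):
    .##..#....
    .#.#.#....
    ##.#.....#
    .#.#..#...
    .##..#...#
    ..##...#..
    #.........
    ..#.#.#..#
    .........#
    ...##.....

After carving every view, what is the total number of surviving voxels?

|visual hull| = 57

full grid |V| = 1000
step 1: project along z, AND mask (43/100) → |grid| = 430
step 2: project along y, AND mask (51/100) → |grid| = 222
step 3: project along x, AND mask (28/100) → |grid| = 57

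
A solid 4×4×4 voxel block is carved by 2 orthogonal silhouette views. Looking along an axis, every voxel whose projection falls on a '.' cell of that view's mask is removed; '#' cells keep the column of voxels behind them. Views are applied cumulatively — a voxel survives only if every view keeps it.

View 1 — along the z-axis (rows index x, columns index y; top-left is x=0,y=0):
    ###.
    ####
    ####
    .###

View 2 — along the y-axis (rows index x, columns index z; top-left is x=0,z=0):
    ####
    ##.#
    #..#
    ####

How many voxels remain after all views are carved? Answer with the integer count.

initial block: 4^3 = 64
step 1: project along z, AND mask (14/16) → |grid| = 56
step 2: project along y, AND mask (13/16) → |grid| = 44

|visual hull| = 44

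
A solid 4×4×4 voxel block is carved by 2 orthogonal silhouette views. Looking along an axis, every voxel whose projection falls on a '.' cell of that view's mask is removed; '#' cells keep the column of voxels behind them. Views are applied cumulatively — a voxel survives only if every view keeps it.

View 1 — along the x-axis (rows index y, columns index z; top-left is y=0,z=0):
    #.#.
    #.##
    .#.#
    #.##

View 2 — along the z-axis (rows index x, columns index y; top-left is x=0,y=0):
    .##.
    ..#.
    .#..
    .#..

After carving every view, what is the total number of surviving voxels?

|visual hull| = 13

start: 4×4×4 = 64 voxels
after view 1 [x-axis, 10 of 16 cells solid] → remaining = 40
after view 2 [z-axis, 5 of 16 cells solid] → remaining = 13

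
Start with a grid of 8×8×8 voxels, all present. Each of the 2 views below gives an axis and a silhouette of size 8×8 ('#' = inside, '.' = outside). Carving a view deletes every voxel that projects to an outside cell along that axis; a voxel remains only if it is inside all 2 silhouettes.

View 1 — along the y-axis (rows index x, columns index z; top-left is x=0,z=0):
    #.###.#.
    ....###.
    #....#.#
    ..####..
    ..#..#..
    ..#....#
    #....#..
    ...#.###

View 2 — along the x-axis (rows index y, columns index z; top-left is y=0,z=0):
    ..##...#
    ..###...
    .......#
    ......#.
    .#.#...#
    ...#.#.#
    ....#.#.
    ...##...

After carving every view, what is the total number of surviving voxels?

56 voxels

initial block: 8^3 = 512
carve view 1 (along y, XZ-mask fill 25/64): 200 voxels remain
carve view 2 (along x, YZ-mask fill 18/64): 56 voxels remain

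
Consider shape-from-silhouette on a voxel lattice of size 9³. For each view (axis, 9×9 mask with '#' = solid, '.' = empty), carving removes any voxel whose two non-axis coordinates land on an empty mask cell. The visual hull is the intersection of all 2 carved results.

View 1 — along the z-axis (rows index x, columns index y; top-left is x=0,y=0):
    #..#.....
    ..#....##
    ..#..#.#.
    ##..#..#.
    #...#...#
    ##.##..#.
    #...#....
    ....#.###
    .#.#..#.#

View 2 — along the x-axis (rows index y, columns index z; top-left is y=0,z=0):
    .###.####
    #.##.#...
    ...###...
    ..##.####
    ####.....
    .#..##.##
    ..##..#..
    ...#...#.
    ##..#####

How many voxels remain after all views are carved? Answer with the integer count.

before carving: 729 voxels (9×9×9)
step 1: project along z, AND mask (30/81) → |grid| = 270
step 2: project along x, AND mask (41/81) → |grid| = 140

voxel count = 140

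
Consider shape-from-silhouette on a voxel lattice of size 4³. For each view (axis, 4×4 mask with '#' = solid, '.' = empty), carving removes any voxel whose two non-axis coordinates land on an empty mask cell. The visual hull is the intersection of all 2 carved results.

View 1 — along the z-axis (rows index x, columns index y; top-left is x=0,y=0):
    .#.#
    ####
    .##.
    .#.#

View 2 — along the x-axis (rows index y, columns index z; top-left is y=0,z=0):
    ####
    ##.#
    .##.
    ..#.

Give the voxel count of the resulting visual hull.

23 voxels

before carving: 64 voxels (4×4×4)
V1 z: intersect with XY mask (10 set) -- 40 left
V2 x: intersect with YZ mask (10 set) -- 23 left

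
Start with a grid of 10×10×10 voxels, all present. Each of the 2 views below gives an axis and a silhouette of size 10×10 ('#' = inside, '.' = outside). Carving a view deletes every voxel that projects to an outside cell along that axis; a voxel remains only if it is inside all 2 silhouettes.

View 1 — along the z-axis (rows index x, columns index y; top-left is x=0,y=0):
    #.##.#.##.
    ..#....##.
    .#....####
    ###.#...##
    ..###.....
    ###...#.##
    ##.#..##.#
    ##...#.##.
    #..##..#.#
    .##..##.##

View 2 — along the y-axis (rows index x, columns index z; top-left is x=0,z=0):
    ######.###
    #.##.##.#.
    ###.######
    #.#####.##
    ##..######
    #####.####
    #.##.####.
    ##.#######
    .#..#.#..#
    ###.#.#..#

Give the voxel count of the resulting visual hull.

|visual hull| = 386

start: 10×10×10 = 1000 voxels
  1. axis=2 (XY plane), |mask|=51  ⇒  voxels=510
  2. axis=1 (XZ plane), |mask|=75  ⇒  voxels=386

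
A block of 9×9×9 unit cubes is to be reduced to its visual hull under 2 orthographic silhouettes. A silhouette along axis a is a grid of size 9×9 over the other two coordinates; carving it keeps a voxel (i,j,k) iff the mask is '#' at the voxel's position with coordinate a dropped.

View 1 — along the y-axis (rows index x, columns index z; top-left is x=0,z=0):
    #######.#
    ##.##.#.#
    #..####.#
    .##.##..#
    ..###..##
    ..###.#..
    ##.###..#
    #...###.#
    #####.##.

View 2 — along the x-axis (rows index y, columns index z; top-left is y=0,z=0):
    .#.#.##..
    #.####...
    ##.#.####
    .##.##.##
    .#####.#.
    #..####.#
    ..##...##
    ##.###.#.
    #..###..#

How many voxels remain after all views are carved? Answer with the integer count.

full grid |V| = 729
step 1: project along y, AND mask (52/81) → |grid| = 468
step 2: project along x, AND mask (49/81) → |grid| = 288

|visual hull| = 288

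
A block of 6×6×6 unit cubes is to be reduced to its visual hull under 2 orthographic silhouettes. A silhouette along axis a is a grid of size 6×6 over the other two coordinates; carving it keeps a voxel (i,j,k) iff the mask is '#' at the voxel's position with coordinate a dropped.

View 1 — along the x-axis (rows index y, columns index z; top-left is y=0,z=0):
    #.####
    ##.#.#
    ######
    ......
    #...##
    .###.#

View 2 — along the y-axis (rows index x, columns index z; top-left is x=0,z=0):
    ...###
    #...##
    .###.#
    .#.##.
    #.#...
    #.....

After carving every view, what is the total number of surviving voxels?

|visual hull| = 60

start: 6×6×6 = 216 voxels
  1. axis=0 (YZ plane), |mask|=22  ⇒  voxels=132
  2. axis=1 (XZ plane), |mask|=16  ⇒  voxels=60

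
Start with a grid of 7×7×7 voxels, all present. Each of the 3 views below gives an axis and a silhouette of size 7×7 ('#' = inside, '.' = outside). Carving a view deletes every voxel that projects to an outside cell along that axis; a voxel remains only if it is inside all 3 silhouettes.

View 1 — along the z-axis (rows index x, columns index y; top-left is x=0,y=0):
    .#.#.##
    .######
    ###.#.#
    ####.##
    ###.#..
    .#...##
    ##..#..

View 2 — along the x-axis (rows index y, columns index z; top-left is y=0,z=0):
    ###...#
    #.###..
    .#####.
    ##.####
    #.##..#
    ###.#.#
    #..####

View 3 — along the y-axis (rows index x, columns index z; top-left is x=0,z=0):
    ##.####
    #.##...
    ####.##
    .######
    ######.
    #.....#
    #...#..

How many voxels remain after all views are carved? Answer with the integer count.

full grid |V| = 343
step 1: project along z, AND mask (31/49) → |grid| = 217
step 2: project along x, AND mask (33/49) → |grid| = 143
step 3: project along y, AND mask (31/49) → |grid| = 99

99 voxels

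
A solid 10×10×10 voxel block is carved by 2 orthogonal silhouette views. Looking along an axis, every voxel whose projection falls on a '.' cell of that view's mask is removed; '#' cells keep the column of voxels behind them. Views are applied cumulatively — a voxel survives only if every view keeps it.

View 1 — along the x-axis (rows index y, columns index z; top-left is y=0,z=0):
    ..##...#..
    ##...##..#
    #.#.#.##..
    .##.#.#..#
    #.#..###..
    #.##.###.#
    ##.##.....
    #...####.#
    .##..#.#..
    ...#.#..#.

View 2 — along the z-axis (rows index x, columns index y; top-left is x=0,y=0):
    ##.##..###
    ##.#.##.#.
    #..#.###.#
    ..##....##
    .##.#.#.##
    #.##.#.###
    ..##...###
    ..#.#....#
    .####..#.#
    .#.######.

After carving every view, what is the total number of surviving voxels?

start: 10×10×10 = 1000 voxels
step 1: project along x, AND mask (47/100) → |grid| = 470
step 2: project along z, AND mask (57/100) → |grid| = 264

voxel count = 264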